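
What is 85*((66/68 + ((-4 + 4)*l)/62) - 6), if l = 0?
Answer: -855/2 ≈ -427.50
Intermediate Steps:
85*((66/68 + ((-4 + 4)*l)/62) - 6) = 85*((66/68 + ((-4 + 4)*0)/62) - 6) = 85*((66*(1/68) + (0*0)*(1/62)) - 6) = 85*((33/34 + 0*(1/62)) - 6) = 85*((33/34 + 0) - 6) = 85*(33/34 - 6) = 85*(-171/34) = -855/2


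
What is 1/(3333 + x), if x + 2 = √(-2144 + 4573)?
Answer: 3331/11093132 - √2429/11093132 ≈ 0.00029583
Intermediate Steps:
x = -2 + √2429 (x = -2 + √(-2144 + 4573) = -2 + √2429 ≈ 47.285)
1/(3333 + x) = 1/(3333 + (-2 + √2429)) = 1/(3331 + √2429)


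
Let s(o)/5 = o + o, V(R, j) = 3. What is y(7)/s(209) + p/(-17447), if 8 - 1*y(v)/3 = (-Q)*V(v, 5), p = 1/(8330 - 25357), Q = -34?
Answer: -41886878684/310438222105 ≈ -0.13493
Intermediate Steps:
s(o) = 10*o (s(o) = 5*(o + o) = 5*(2*o) = 10*o)
p = -1/17027 (p = 1/(-17027) = -1/17027 ≈ -5.8730e-5)
y(v) = -282 (y(v) = 24 - 3*(-1*(-34))*3 = 24 - 102*3 = 24 - 3*102 = 24 - 306 = -282)
y(7)/s(209) + p/(-17447) = -282/(10*209) - 1/17027/(-17447) = -282/2090 - 1/17027*(-1/17447) = -282*1/2090 + 1/297070069 = -141/1045 + 1/297070069 = -41886878684/310438222105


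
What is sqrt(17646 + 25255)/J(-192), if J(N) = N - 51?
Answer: -sqrt(42901)/243 ≈ -0.85237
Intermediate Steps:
J(N) = -51 + N
sqrt(17646 + 25255)/J(-192) = sqrt(17646 + 25255)/(-51 - 192) = sqrt(42901)/(-243) = sqrt(42901)*(-1/243) = -sqrt(42901)/243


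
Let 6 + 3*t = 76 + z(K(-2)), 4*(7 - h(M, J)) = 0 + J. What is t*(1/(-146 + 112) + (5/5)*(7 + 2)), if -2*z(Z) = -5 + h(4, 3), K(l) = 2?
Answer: 56425/272 ≈ 207.44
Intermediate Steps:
h(M, J) = 7 - J/4 (h(M, J) = 7 - (0 + J)/4 = 7 - J/4)
z(Z) = -5/8 (z(Z) = -(-5 + (7 - ¼*3))/2 = -(-5 + (7 - ¾))/2 = -(-5 + 25/4)/2 = -½*5/4 = -5/8)
t = 185/8 (t = -2 + (76 - 5/8)/3 = -2 + (⅓)*(603/8) = -2 + 201/8 = 185/8 ≈ 23.125)
t*(1/(-146 + 112) + (5/5)*(7 + 2)) = 185*(1/(-146 + 112) + (5/5)*(7 + 2))/8 = 185*(1/(-34) + (5*(⅕))*9)/8 = 185*(-1/34 + 1*9)/8 = 185*(-1/34 + 9)/8 = (185/8)*(305/34) = 56425/272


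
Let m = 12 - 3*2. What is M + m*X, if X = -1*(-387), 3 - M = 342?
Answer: 1983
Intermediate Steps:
M = -339 (M = 3 - 1*342 = 3 - 342 = -339)
m = 6 (m = 12 - 6 = 6)
X = 387
M + m*X = -339 + 6*387 = -339 + 2322 = 1983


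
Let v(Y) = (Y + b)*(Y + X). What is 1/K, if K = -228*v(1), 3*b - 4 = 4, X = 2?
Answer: -1/2508 ≈ -0.00039872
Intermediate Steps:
b = 8/3 (b = 4/3 + (⅓)*4 = 4/3 + 4/3 = 8/3 ≈ 2.6667)
v(Y) = (2 + Y)*(8/3 + Y) (v(Y) = (Y + 8/3)*(Y + 2) = (8/3 + Y)*(2 + Y) = (2 + Y)*(8/3 + Y))
K = -2508 (K = -228*(16/3 + 1² + (14/3)*1) = -228*(16/3 + 1 + 14/3) = -228*11 = -2508)
1/K = 1/(-2508) = -1/2508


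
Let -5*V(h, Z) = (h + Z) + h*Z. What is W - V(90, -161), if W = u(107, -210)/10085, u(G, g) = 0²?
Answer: -14561/5 ≈ -2912.2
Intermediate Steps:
u(G, g) = 0
W = 0 (W = 0/10085 = 0*(1/10085) = 0)
V(h, Z) = -Z/5 - h/5 - Z*h/5 (V(h, Z) = -((h + Z) + h*Z)/5 = -((Z + h) + Z*h)/5 = -(Z + h + Z*h)/5 = -Z/5 - h/5 - Z*h/5)
W - V(90, -161) = 0 - (-⅕*(-161) - ⅕*90 - ⅕*(-161)*90) = 0 - (161/5 - 18 + 2898) = 0 - 1*14561/5 = 0 - 14561/5 = -14561/5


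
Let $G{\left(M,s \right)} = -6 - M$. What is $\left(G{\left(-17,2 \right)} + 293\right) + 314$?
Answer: $618$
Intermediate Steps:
$\left(G{\left(-17,2 \right)} + 293\right) + 314 = \left(\left(-6 - -17\right) + 293\right) + 314 = \left(\left(-6 + 17\right) + 293\right) + 314 = \left(11 + 293\right) + 314 = 304 + 314 = 618$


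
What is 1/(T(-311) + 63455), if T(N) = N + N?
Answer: 1/62833 ≈ 1.5915e-5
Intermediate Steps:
T(N) = 2*N
1/(T(-311) + 63455) = 1/(2*(-311) + 63455) = 1/(-622 + 63455) = 1/62833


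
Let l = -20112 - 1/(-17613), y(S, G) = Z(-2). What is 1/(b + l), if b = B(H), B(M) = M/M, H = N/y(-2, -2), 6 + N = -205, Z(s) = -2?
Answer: -17613/354215042 ≈ -4.9724e-5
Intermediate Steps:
N = -211 (N = -6 - 205 = -211)
y(S, G) = -2
H = 211/2 (H = -211/(-2) = -211*(-½) = 211/2 ≈ 105.50)
B(M) = 1
b = 1
l = -354232655/17613 (l = -20112 - 1*(-1/17613) = -20112 + 1/17613 = -354232655/17613 ≈ -20112.)
1/(b + l) = 1/(1 - 354232655/17613) = 1/(-354215042/17613) = -17613/354215042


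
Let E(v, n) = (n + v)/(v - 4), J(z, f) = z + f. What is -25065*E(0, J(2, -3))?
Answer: -25065/4 ≈ -6266.3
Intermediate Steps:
J(z, f) = f + z
E(v, n) = (n + v)/(-4 + v)
-25065*E(0, J(2, -3)) = -25065*((-3 + 2) + 0)/(-4 + 0) = -25065*(-1 + 0)/(-4) = -(-25065)*(-1)/4 = -25065*¼ = -25065/4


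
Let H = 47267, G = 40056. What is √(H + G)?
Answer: √87323 ≈ 295.50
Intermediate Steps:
√(H + G) = √(47267 + 40056) = √87323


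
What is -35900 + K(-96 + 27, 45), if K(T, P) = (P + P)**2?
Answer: -27800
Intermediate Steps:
K(T, P) = 4*P**2 (K(T, P) = (2*P)**2 = 4*P**2)
-35900 + K(-96 + 27, 45) = -35900 + 4*45**2 = -35900 + 4*2025 = -35900 + 8100 = -27800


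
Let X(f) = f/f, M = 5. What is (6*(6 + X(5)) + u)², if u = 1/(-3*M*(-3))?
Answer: 3575881/2025 ≈ 1765.9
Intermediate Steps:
X(f) = 1
u = 1/45 (u = 1/(-3*5*(-3)) = 1/(-15*(-3)) = 1/45 ≈ 0.022222)
(6*(6 + X(5)) + u)² = (6*(6 + 1) + 1/45)² = (6*7 + 1/45)² = (42 + 1/45)² = (1891/45)² = 3575881/2025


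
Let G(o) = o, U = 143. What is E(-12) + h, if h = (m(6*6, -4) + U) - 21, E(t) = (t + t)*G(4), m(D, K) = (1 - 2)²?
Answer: 27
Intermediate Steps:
m(D, K) = 1 (m(D, K) = (-1)² = 1)
E(t) = 8*t (E(t) = (t + t)*4 = (2*t)*4 = 8*t)
h = 123 (h = (1 + 143) - 21 = 144 - 21 = 123)
E(-12) + h = 8*(-12) + 123 = -96 + 123 = 27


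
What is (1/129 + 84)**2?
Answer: 117440569/16641 ≈ 7057.3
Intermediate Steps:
(1/129 + 84)**2 = (10837/129)**2 = 117440569/16641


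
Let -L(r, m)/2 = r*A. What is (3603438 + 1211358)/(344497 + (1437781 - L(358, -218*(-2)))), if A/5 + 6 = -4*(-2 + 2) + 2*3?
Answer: 2407398/891139 ≈ 2.7015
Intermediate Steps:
A = 0 (A = -30 + 5*(-4*(-2 + 2) + 2*3) = -30 + 5*(-4*0 + 6) = -30 + 5*(0 + 6) = -30 + 5*6 = -30 + 30 = 0)
L(r, m) = 0 (L(r, m) = -2*r*0 = -2*0 = 0)
(3603438 + 1211358)/(344497 + (1437781 - L(358, -218*(-2)))) = (3603438 + 1211358)/(344497 + (1437781 - 1*0)) = 4814796/(344497 + (1437781 + 0)) = 4814796/(344497 + 1437781) = 4814796/1782278 = 4814796*(1/1782278) = 2407398/891139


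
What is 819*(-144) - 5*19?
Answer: -118031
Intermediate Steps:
819*(-144) - 5*19 = -117936 - 95 = -118031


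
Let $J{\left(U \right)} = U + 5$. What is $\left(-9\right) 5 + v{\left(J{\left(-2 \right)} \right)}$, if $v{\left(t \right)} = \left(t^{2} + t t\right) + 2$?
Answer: $-25$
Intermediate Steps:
$J{\left(U \right)} = 5 + U$
$v{\left(t \right)} = 2 + 2 t^{2}$ ($v{\left(t \right)} = \left(t^{2} + t^{2}\right) + 2 = 2 t^{2} + 2 = 2 + 2 t^{2}$)
$\left(-9\right) 5 + v{\left(J{\left(-2 \right)} \right)} = \left(-9\right) 5 + \left(2 + 2 \left(5 - 2\right)^{2}\right) = -45 + \left(2 + 2 \cdot 3^{2}\right) = -45 + \left(2 + 2 \cdot 9\right) = -45 + \left(2 + 18\right) = -45 + 20 = -25$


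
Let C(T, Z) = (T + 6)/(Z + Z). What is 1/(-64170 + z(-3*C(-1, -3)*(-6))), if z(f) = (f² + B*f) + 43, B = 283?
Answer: -1/68147 ≈ -1.4674e-5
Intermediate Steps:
C(T, Z) = (6 + T)/(2*Z) (C(T, Z) = (6 + T)/((2*Z)) = (6 + T)*(1/(2*Z)) = (6 + T)/(2*Z))
z(f) = 43 + f² + 283*f (z(f) = (f² + 283*f) + 43 = 43 + f² + 283*f)
1/(-64170 + z(-3*C(-1, -3)*(-6))) = 1/(-64170 + (43 + (-3*(6 - 1)/(2*(-3))*(-6))² + 283*(-3*(6 - 1)/(2*(-3))*(-6)))) = 1/(-64170 + (43 + (-3*(-1)*5/(2*3)*(-6))² + 283*(-3*(-1)*5/(2*3)*(-6)))) = 1/(-64170 + (43 + (-3*(-⅚)*(-6))² + 283*(-3*(-⅚)*(-6)))) = 1/(-64170 + (43 + ((5/2)*(-6))² + 283*((5/2)*(-6)))) = 1/(-64170 + (43 + (-15)² + 283*(-15))) = 1/(-64170 + (43 + 225 - 4245)) = 1/(-64170 - 3977) = 1/(-68147) = -1/68147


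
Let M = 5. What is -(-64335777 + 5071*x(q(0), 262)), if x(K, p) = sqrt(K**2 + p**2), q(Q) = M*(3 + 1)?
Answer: 64335777 - 10142*sqrt(17261) ≈ 6.3003e+7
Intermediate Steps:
q(Q) = 20 (q(Q) = 5*(3 + 1) = 5*4 = 20)
-(-64335777 + 5071*x(q(0), 262)) = -(-64335777 + 5071*sqrt(20**2 + 262**2)) = -(-64335777 + 5071*sqrt(400 + 68644)) = -(-64335777 + 10142*sqrt(17261)) = -5071*(-12687 + 2*sqrt(17261)) = 64335777 - 10142*sqrt(17261)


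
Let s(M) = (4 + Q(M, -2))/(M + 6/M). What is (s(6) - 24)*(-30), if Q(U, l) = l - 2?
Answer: 720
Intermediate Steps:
Q(U, l) = -2 + l
s(M) = 0 (s(M) = (4 + (-2 - 2))/(M + 6/M) = (4 - 4)/(M + 6/M) = 0/(M + 6/M) = 0)
(s(6) - 24)*(-30) = (0 - 24)*(-30) = -24*(-30) = 720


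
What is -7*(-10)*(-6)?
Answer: -420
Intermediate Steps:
-7*(-10)*(-6) = 70*(-6) = -420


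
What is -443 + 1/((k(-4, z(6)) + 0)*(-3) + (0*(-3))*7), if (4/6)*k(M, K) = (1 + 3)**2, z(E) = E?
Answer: -31897/72 ≈ -443.01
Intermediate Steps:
k(M, K) = 24 (k(M, K) = 3*(1 + 3)**2/2 = (3/2)*4**2 = (3/2)*16 = 24)
-443 + 1/((k(-4, z(6)) + 0)*(-3) + (0*(-3))*7) = -443 + 1/((24 + 0)*(-3) + (0*(-3))*7) = -443 + 1/(24*(-3) + 0*7) = -443 + 1/(-72 + 0) = -443 + 1/(-72) = -443 - 1/72 = -31897/72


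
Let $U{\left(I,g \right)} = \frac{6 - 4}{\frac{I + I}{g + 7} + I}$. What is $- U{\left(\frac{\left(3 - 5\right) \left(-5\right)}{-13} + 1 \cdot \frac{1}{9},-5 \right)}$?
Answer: $\frac{117}{77} \approx 1.5195$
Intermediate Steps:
$U{\left(I,g \right)} = \frac{2}{I + \frac{2 I}{7 + g}}$ ($U{\left(I,g \right)} = \frac{2}{\frac{2 I}{7 + g} + I} = \frac{2}{I + \frac{2 I}{7 + g}}$)
$- U{\left(\frac{\left(3 - 5\right) \left(-5\right)}{-13} + 1 \cdot \frac{1}{9},-5 \right)} = - \frac{2 \left(7 - 5\right)}{\left(\frac{\left(3 - 5\right) \left(-5\right)}{-13} + 1 \cdot \frac{1}{9}\right) \left(9 - 5\right)} = - \frac{2 \cdot 2}{\left(\left(-2\right) \left(-5\right) \left(- \frac{1}{13}\right) + 1 \cdot \frac{1}{9}\right) 4} = - \frac{2 \cdot 2}{\left(10 \left(- \frac{1}{13}\right) + \frac{1}{9}\right) 4} = - \frac{2 \cdot 2}{\left(- \frac{10}{13} + \frac{1}{9}\right) 4} = - \frac{2 \cdot 2}{\left(- \frac{77}{117}\right) 4} = - \frac{2 \left(-117\right) 2}{77 \cdot 4} = \left(-1\right) \left(- \frac{117}{77}\right) = \frac{117}{77}$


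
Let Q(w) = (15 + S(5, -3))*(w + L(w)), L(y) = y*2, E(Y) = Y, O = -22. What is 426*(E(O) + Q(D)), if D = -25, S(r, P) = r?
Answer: -648372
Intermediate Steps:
L(y) = 2*y
Q(w) = 60*w (Q(w) = (15 + 5)*(w + 2*w) = 20*(3*w) = 60*w)
426*(E(O) + Q(D)) = 426*(-22 + 60*(-25)) = 426*(-22 - 1500) = 426*(-1522) = -648372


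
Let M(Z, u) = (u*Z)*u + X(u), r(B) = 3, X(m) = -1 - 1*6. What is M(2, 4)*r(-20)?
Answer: 75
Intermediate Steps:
X(m) = -7 (X(m) = -1 - 6 = -7)
M(Z, u) = -7 + Z*u**2 (M(Z, u) = (u*Z)*u - 7 = (Z*u)*u - 7 = Z*u**2 - 7 = -7 + Z*u**2)
M(2, 4)*r(-20) = (-7 + 2*4**2)*3 = (-7 + 2*16)*3 = (-7 + 32)*3 = 25*3 = 75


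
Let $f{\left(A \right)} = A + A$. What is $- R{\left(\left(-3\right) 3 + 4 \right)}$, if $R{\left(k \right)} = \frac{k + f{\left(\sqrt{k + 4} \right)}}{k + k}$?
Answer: $- \frac{1}{2} + \frac{i}{5} \approx -0.5 + 0.2 i$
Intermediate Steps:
$f{\left(A \right)} = 2 A$
$R{\left(k \right)} = \frac{k + 2 \sqrt{4 + k}}{2 k}$ ($R{\left(k \right)} = \frac{k + 2 \sqrt{k + 4}}{k + k} = \frac{k + 2 \sqrt{4 + k}}{2 k}$)
$- R{\left(\left(-3\right) 3 + 4 \right)} = - \frac{\sqrt{4 + \left(\left(-3\right) 3 + 4\right)} + \frac{\left(-3\right) 3 + 4}{2}}{\left(-3\right) 3 + 4} = - \frac{\sqrt{4 + \left(-9 + 4\right)} + \frac{-9 + 4}{2}}{-9 + 4} = - \frac{\sqrt{4 - 5} + \frac{1}{2} \left(-5\right)}{-5} = - \frac{\left(-1\right) \left(\sqrt{-1} - \frac{5}{2}\right)}{5} = - \frac{\left(-1\right) \left(i - \frac{5}{2}\right)}{5} = - \frac{\left(-1\right) \left(- \frac{5}{2} + i\right)}{5} = - (\frac{1}{2} - \frac{i}{5}) = - \frac{1}{2} + \frac{i}{5}$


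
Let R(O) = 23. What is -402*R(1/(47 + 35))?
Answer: -9246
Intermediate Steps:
-402*R(1/(47 + 35)) = -402*23 = -9246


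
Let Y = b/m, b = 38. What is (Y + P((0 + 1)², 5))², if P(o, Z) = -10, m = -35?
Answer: 150544/1225 ≈ 122.89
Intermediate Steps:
Y = -38/35 (Y = 38/(-35) = 38*(-1/35) = -38/35 ≈ -1.0857)
(Y + P((0 + 1)², 5))² = (-38/35 - 10)² = (-388/35)² = 150544/1225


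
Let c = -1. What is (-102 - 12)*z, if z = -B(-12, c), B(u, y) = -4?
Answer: -456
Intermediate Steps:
z = 4 (z = -1*(-4) = 4)
(-102 - 12)*z = (-102 - 12)*4 = -114*4 = -456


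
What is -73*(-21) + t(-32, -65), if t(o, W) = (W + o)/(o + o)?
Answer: 98209/64 ≈ 1534.5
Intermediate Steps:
t(o, W) = (W + o)/(2*o) (t(o, W) = (W + o)/((2*o)) = (W + o)*(1/(2*o)) = (W + o)/(2*o))
-73*(-21) + t(-32, -65) = -73*(-21) + (½)*(-65 - 32)/(-32) = 1533 + (½)*(-1/32)*(-97) = 1533 + 97/64 = 98209/64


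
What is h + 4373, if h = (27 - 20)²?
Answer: 4422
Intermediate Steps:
h = 49 (h = 7² = 49)
h + 4373 = 49 + 4373 = 4422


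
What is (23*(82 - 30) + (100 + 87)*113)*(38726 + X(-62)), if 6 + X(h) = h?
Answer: 863117166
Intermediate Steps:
X(h) = -6 + h
(23*(82 - 30) + (100 + 87)*113)*(38726 + X(-62)) = (23*(82 - 30) + (100 + 87)*113)*(38726 + (-6 - 62)) = (23*52 + 187*113)*(38726 - 68) = (1196 + 21131)*38658 = 22327*38658 = 863117166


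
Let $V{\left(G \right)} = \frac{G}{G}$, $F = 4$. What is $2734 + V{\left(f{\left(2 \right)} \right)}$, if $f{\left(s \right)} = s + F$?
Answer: $2735$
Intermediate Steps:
$f{\left(s \right)} = 4 + s$ ($f{\left(s \right)} = s + 4 = 4 + s$)
$V{\left(G \right)} = 1$
$2734 + V{\left(f{\left(2 \right)} \right)} = 2734 + 1 = 2735$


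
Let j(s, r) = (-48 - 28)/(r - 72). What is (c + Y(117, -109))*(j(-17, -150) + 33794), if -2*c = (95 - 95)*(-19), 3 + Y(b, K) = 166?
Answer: 611441036/111 ≈ 5.5085e+6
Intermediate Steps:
j(s, r) = -76/(-72 + r)
Y(b, K) = 163 (Y(b, K) = -3 + 166 = 163)
c = 0 (c = -(95 - 95)*(-19)/2 = -0*(-19) = -½*0 = 0)
(c + Y(117, -109))*(j(-17, -150) + 33794) = (0 + 163)*(-76/(-72 - 150) + 33794) = 163*(-76/(-222) + 33794) = 163*(-76*(-1/222) + 33794) = 163*(38/111 + 33794) = 163*(3751172/111) = 611441036/111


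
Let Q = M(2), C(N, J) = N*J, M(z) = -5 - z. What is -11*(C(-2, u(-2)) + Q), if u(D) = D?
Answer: 33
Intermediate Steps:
C(N, J) = J*N
Q = -7 (Q = -5 - 1*2 = -5 - 2 = -7)
-11*(C(-2, u(-2)) + Q) = -11*(-2*(-2) - 7) = -11*(4 - 7) = -11*(-3) = 33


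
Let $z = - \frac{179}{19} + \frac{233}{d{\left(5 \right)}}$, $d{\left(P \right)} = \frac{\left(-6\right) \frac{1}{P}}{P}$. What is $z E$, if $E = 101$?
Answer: $- \frac{11286649}{114} \approx -99006.0$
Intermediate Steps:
$d{\left(P \right)} = - \frac{6}{P^{2}}$
$z = - \frac{111749}{114}$ ($z = - \frac{179}{19} + \frac{233}{\left(-6\right) \frac{1}{25}} = \left(-179\right) \frac{1}{19} + \frac{233}{\left(-6\right) \frac{1}{25}} = - \frac{179}{19} + \frac{233}{- \frac{6}{25}} = - \frac{179}{19} + 233 \left(- \frac{25}{6}\right) = - \frac{179}{19} - \frac{5825}{6} = - \frac{111749}{114} \approx -980.25$)
$z E = \left(- \frac{111749}{114}\right) 101 = - \frac{11286649}{114}$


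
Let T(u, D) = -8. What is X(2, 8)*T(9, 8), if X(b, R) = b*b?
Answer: -32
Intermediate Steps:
X(b, R) = b**2
X(2, 8)*T(9, 8) = 2**2*(-8) = 4*(-8) = -32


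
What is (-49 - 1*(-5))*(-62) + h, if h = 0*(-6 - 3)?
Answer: 2728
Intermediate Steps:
h = 0 (h = 0*(-9) = 0)
(-49 - 1*(-5))*(-62) + h = (-49 - 1*(-5))*(-62) + 0 = (-49 + 5)*(-62) + 0 = -44*(-62) + 0 = 2728 + 0 = 2728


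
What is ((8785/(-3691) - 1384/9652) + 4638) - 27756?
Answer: -205920237485/8906383 ≈ -23121.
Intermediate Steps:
((8785/(-3691) - 1384/9652) + 4638) - 27756 = ((8785*(-1/3691) - 1384*1/9652) + 4638) - 27756 = ((-8785/3691 - 346/2413) + 4638) - 27756 = (-22475291/8906383 + 4638) - 27756 = 41285329063/8906383 - 27756 = -205920237485/8906383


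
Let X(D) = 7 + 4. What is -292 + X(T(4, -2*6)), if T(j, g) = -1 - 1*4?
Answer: -281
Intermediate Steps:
T(j, g) = -5 (T(j, g) = -1 - 4 = -5)
X(D) = 11
-292 + X(T(4, -2*6)) = -292 + 11 = -281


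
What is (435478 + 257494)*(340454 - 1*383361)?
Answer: -29733349604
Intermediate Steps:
(435478 + 257494)*(340454 - 1*383361) = 692972*(340454 - 383361) = 692972*(-42907) = -29733349604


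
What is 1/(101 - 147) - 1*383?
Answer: -17619/46 ≈ -383.02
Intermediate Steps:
1/(101 - 147) - 1*383 = 1/(-46) - 383 = -1/46 - 383 = -17619/46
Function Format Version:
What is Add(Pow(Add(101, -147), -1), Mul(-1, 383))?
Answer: Rational(-17619, 46) ≈ -383.02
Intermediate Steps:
Add(Pow(Add(101, -147), -1), Mul(-1, 383)) = Add(Pow(-46, -1), -383) = Add(Rational(-1, 46), -383) = Rational(-17619, 46)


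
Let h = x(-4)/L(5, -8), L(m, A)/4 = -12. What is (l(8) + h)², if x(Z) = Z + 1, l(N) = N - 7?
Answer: 289/256 ≈ 1.1289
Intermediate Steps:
L(m, A) = -48 (L(m, A) = 4*(-12) = -48)
l(N) = -7 + N
x(Z) = 1 + Z
h = 1/16 (h = (1 - 4)/(-48) = -3*(-1/48) = 1/16 ≈ 0.062500)
(l(8) + h)² = ((-7 + 8) + 1/16)² = (1 + 1/16)² = (17/16)² = 289/256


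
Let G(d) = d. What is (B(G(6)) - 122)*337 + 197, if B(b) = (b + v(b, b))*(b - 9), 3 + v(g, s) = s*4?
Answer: -68214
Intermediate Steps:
v(g, s) = -3 + 4*s (v(g, s) = -3 + s*4 = -3 + 4*s)
B(b) = (-9 + b)*(-3 + 5*b) (B(b) = (b + (-3 + 4*b))*(b - 9) = (-3 + 5*b)*(-9 + b) = (-9 + b)*(-3 + 5*b))
(B(G(6)) - 122)*337 + 197 = ((27 - 48*6 + 5*6**2) - 122)*337 + 197 = ((27 - 288 + 5*36) - 122)*337 + 197 = ((27 - 288 + 180) - 122)*337 + 197 = (-81 - 122)*337 + 197 = -203*337 + 197 = -68411 + 197 = -68214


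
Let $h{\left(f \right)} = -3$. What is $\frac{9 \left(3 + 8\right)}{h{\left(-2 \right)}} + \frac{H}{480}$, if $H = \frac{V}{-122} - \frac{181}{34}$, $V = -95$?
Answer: $- \frac{5476931}{165920} \approx -33.009$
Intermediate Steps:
$H = - \frac{4713}{1037}$ ($H = - \frac{95}{-122} - \frac{181}{34} = \left(-95\right) \left(- \frac{1}{122}\right) - \frac{181}{34} = \frac{95}{122} - \frac{181}{34} = - \frac{4713}{1037} \approx -4.5448$)
$\frac{9 \left(3 + 8\right)}{h{\left(-2 \right)}} + \frac{H}{480} = \frac{9 \left(3 + 8\right)}{-3} - \frac{4713}{1037 \cdot 480} = 9 \cdot 11 \left(- \frac{1}{3}\right) - \frac{1571}{165920} = 99 \left(- \frac{1}{3}\right) - \frac{1571}{165920} = -33 - \frac{1571}{165920} = - \frac{5476931}{165920}$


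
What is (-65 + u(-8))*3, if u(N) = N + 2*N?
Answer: -267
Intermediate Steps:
u(N) = 3*N
(-65 + u(-8))*3 = (-65 + 3*(-8))*3 = (-65 - 24)*3 = -89*3 = -267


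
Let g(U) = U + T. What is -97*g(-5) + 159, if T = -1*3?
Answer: 935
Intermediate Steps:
T = -3
g(U) = -3 + U (g(U) = U - 3 = -3 + U)
-97*g(-5) + 159 = -97*(-3 - 5) + 159 = -97*(-8) + 159 = 776 + 159 = 935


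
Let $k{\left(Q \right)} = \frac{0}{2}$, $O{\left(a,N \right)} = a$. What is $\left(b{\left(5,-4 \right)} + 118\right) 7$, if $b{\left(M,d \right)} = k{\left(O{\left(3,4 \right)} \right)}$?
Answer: $826$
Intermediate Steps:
$k{\left(Q \right)} = 0$ ($k{\left(Q \right)} = 0 \cdot \frac{1}{2} = 0$)
$b{\left(M,d \right)} = 0$
$\left(b{\left(5,-4 \right)} + 118\right) 7 = \left(0 + 118\right) 7 = 118 \cdot 7 = 826$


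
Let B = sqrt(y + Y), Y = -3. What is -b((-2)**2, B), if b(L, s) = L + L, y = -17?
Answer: -8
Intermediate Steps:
B = 2*I*sqrt(5) (B = sqrt(-17 - 3) = sqrt(-20) = 2*I*sqrt(5) ≈ 4.4721*I)
b(L, s) = 2*L
-b((-2)**2, B) = -2*(-2)**2 = -2*4 = -1*8 = -8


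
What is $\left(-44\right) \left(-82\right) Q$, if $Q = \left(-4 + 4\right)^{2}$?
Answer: $0$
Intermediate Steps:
$Q = 0$ ($Q = 0^{2} = 0$)
$\left(-44\right) \left(-82\right) Q = \left(-44\right) \left(-82\right) 0 = 3608 \cdot 0 = 0$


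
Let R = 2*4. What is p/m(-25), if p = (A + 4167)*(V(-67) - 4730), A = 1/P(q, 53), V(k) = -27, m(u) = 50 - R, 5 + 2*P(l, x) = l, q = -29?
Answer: -168488183/357 ≈ -4.7196e+5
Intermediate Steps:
P(l, x) = -5/2 + l/2
R = 8
m(u) = 42 (m(u) = 50 - 1*8 = 50 - 8 = 42)
A = -1/17 (A = 1/(-5/2 + (½)*(-29)) = 1/(-5/2 - 29/2) = 1/(-17) = -1/17 ≈ -0.058824)
p = -336976366/17 (p = (-1/17 + 4167)*(-27 - 4730) = (70838/17)*(-4757) = -336976366/17 ≈ -1.9822e+7)
p/m(-25) = -336976366/17/42 = -336976366/17*1/42 = -168488183/357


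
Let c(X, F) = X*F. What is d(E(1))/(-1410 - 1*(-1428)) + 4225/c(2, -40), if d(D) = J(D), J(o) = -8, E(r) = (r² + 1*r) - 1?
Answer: -7669/144 ≈ -53.257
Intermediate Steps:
E(r) = -1 + r + r² (E(r) = (r² + r) - 1 = (r + r²) - 1 = -1 + r + r²)
c(X, F) = F*X
d(D) = -8
d(E(1))/(-1410 - 1*(-1428)) + 4225/c(2, -40) = -8/(-1410 - 1*(-1428)) + 4225/((-40*2)) = -8/(-1410 + 1428) + 4225/(-80) = -8/18 + 4225*(-1/80) = -8*1/18 - 845/16 = -4/9 - 845/16 = -7669/144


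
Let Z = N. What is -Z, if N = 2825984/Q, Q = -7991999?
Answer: 2825984/7991999 ≈ 0.35360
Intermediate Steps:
N = -2825984/7991999 (N = 2825984/(-7991999) = 2825984*(-1/7991999) = -2825984/7991999 ≈ -0.35360)
Z = -2825984/7991999 ≈ -0.35360
-Z = -1*(-2825984/7991999) = 2825984/7991999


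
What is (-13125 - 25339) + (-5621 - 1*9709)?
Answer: -53794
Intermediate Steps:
(-13125 - 25339) + (-5621 - 1*9709) = -38464 + (-5621 - 9709) = -38464 - 15330 = -53794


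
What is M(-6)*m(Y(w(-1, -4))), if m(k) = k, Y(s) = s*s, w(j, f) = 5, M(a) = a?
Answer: -150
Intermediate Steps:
Y(s) = s²
M(-6)*m(Y(w(-1, -4))) = -6*5² = -6*25 = -150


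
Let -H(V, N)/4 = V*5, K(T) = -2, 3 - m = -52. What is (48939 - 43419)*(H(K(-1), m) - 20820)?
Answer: -114705600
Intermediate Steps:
m = 55 (m = 3 - 1*(-52) = 3 + 52 = 55)
H(V, N) = -20*V (H(V, N) = -4*V*5 = -20*V)
(48939 - 43419)*(H(K(-1), m) - 20820) = (48939 - 43419)*(-20*(-2) - 20820) = 5520*(40 - 20820) = 5520*(-20780) = -114705600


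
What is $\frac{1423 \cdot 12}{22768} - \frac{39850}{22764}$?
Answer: $- \frac{22777}{22764} \approx -1.0006$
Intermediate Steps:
$\frac{1423 \cdot 12}{22768} - \frac{39850}{22764} = 17076 \cdot \frac{1}{22768} - \frac{19925}{11382} = \frac{3}{4} - \frac{19925}{11382} = - \frac{22777}{22764}$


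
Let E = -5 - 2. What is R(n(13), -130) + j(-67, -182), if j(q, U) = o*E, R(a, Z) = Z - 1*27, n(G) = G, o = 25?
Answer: -332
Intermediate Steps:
E = -7
R(a, Z) = -27 + Z (R(a, Z) = Z - 27 = -27 + Z)
j(q, U) = -175 (j(q, U) = 25*(-7) = -175)
R(n(13), -130) + j(-67, -182) = (-27 - 130) - 175 = -157 - 175 = -332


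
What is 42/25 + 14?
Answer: 392/25 ≈ 15.680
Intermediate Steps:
42/25 + 14 = 392/25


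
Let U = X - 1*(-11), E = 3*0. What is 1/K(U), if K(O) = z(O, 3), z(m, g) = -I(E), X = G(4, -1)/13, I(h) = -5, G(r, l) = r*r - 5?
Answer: ⅕ ≈ 0.20000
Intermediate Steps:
G(r, l) = -5 + r² (G(r, l) = r² - 5 = -5 + r²)
E = 0
X = 11/13 (X = (-5 + 4²)/13 = (-5 + 16)*(1/13) = 11*(1/13) = 11/13 ≈ 0.84615)
z(m, g) = 5 (z(m, g) = -1*(-5) = 5)
U = 154/13 (U = 11/13 - 1*(-11) = 11/13 + 11 = 154/13 ≈ 11.846)
K(O) = 5
1/K(U) = 1/5 = ⅕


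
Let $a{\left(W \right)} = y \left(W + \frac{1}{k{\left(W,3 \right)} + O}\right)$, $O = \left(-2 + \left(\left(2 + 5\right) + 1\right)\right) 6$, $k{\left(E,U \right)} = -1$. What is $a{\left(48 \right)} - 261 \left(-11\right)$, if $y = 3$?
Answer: $\frac{105528}{35} \approx 3015.1$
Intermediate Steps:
$O = 36$ ($O = \left(-2 + \left(7 + 1\right)\right) 6 = \left(-2 + 8\right) 6 = 6 \cdot 6 = 36$)
$a{\left(W \right)} = \frac{3}{35} + 3 W$ ($a{\left(W \right)} = 3 \left(W + \frac{1}{-1 + 36}\right) = 3 \left(W + \frac{1}{35}\right) = 3 \left(\frac{1}{35} + W\right) = \frac{3}{35} + 3 W$)
$a{\left(48 \right)} - 261 \left(-11\right) = \left(\frac{3}{35} + 3 \cdot 48\right) - 261 \left(-11\right) = \left(\frac{3}{35} + 144\right) - -2871 = \frac{5043}{35} + 2871 = \frac{105528}{35}$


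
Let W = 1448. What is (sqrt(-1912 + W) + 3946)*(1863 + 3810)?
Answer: 22385658 + 22692*I*sqrt(29) ≈ 2.2386e+7 + 1.222e+5*I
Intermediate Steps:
(sqrt(-1912 + W) + 3946)*(1863 + 3810) = (sqrt(-1912 + 1448) + 3946)*(1863 + 3810) = (sqrt(-464) + 3946)*5673 = (4*I*sqrt(29) + 3946)*5673 = (3946 + 4*I*sqrt(29))*5673 = 22385658 + 22692*I*sqrt(29)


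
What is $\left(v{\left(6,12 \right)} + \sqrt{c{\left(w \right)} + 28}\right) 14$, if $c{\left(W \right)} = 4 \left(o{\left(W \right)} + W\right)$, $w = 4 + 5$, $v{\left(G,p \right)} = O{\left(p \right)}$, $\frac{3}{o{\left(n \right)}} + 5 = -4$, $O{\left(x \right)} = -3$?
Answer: $-42 + \frac{28 \sqrt{141}}{3} \approx 68.827$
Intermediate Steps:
$o{\left(n \right)} = - \frac{1}{3}$ ($o{\left(n \right)} = \frac{3}{-5 - 4} = \frac{3}{-9} = 3 \left(- \frac{1}{9}\right) = - \frac{1}{3}$)
$v{\left(G,p \right)} = -3$
$w = 9$
$c{\left(W \right)} = - \frac{4}{3} + 4 W$ ($c{\left(W \right)} = 4 \left(- \frac{1}{3} + W\right) = - \frac{4}{3} + 4 W$)
$\left(v{\left(6,12 \right)} + \sqrt{c{\left(w \right)} + 28}\right) 14 = \left(-3 + \sqrt{\left(- \frac{4}{3} + 4 \cdot 9\right) + 28}\right) 14 = \left(-3 + \sqrt{\left(- \frac{4}{3} + 36\right) + 28}\right) 14 = \left(-3 + \sqrt{\frac{104}{3} + 28}\right) 14 = \left(-3 + \sqrt{\frac{188}{3}}\right) 14 = \left(-3 + \frac{2 \sqrt{141}}{3}\right) 14 = -42 + \frac{28 \sqrt{141}}{3}$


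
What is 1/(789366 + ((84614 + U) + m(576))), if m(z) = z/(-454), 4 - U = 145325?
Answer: 227/165405305 ≈ 1.3724e-6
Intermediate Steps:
U = -145321 (U = 4 - 1*145325 = 4 - 145325 = -145321)
m(z) = -z/454 (m(z) = z*(-1/454) = -z/454)
1/(789366 + ((84614 + U) + m(576))) = 1/(789366 + ((84614 - 145321) - 1/454*576)) = 1/(789366 + (-60707 - 288/227)) = 1/(789366 - 13780777/227) = 1/(165405305/227) = 227/165405305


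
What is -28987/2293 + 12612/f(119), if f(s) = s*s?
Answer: -381565591/32471173 ≈ -11.751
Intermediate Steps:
f(s) = s²
-28987/2293 + 12612/f(119) = -28987/2293 + 12612/(119²) = -28987*1/2293 + 12612/14161 = -28987/2293 + 12612*(1/14161) = -28987/2293 + 12612/14161 = -381565591/32471173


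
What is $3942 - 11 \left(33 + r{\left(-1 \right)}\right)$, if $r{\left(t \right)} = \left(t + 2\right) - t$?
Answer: $3557$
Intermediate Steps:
$r{\left(t \right)} = 2$ ($r{\left(t \right)} = \left(2 + t\right) - t = 2$)
$3942 - 11 \left(33 + r{\left(-1 \right)}\right) = 3942 - 11 \left(33 + 2\right) = 3942 - 11 \cdot 35 = 3942 - 385 = 3557$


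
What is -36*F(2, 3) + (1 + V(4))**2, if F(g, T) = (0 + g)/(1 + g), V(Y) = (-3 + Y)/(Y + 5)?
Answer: -1844/81 ≈ -22.765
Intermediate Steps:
V(Y) = (-3 + Y)/(5 + Y)
F(g, T) = g/(1 + g)
-36*F(2, 3) + (1 + V(4))**2 = -72/(1 + 2) + (1 + (-3 + 4)/(5 + 4))**2 = -72/3 + (1 + 1/9)**2 = -72/3 + (1 + (1/9)*1)**2 = -36*2/3 + (1 + 1/9)**2 = -24 + (10/9)**2 = -24 + 100/81 = -1844/81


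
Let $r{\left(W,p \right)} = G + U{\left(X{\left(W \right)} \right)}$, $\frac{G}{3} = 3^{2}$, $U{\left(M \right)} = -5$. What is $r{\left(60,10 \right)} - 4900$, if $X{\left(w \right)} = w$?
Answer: $-4878$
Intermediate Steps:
$G = 27$ ($G = 3 \cdot 3^{2} = 3 \cdot 9 = 27$)
$r{\left(W,p \right)} = 22$ ($r{\left(W,p \right)} = 27 - 5 = 22$)
$r{\left(60,10 \right)} - 4900 = 22 - 4900 = -4878$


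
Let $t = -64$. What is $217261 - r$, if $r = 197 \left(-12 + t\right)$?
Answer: $232233$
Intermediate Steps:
$r = -14972$ ($r = 197 \left(-12 - 64\right) = 197 \left(-76\right) = -14972$)
$217261 - r = 217261 - -14972 = 217261 + 14972 = 232233$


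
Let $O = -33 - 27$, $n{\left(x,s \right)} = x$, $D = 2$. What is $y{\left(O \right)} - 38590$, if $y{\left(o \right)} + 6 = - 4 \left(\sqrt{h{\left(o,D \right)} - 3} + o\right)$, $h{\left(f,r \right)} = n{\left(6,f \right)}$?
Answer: $-38356 - 4 \sqrt{3} \approx -38363.0$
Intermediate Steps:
$h{\left(f,r \right)} = 6$
$O = -60$ ($O = -33 - 27 = -60$)
$y{\left(o \right)} = -6 - 4 o - 4 \sqrt{3}$ ($y{\left(o \right)} = -6 - 4 \left(\sqrt{6 - 3} + o\right) = -6 - 4 \left(\sqrt{3} + o\right) = -6 - 4 \left(o + \sqrt{3}\right) = -6 - \left(4 o + 4 \sqrt{3}\right) = -6 - 4 o - 4 \sqrt{3}$)
$y{\left(O \right)} - 38590 = \left(-6 - -240 - 4 \sqrt{3}\right) - 38590 = \left(-6 + 240 - 4 \sqrt{3}\right) - 38590 = \left(234 - 4 \sqrt{3}\right) - 38590 = -38356 - 4 \sqrt{3}$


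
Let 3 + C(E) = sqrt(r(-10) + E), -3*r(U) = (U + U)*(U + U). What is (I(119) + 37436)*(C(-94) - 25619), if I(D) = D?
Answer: -962234210 + 37555*I*sqrt(2046)/3 ≈ -9.6223e+8 + 5.6624e+5*I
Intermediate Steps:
r(U) = -4*U**2/3 (r(U) = -(U + U)*(U + U)/3 = -2*U*2*U/3 = -4*U**2/3)
C(E) = -3 + sqrt(-400/3 + E) (C(E) = -3 + sqrt(-4/3*(-10)**2 + E) = -3 + sqrt(-4/3*100 + E) = -3 + sqrt(-400/3 + E))
(I(119) + 37436)*(C(-94) - 25619) = (119 + 37436)*((-3 + sqrt(-1200 + 9*(-94))/3) - 25619) = 37555*((-3 + sqrt(-1200 - 846)/3) - 25619) = 37555*((-3 + sqrt(-2046)/3) - 25619) = 37555*((-3 + (I*sqrt(2046))/3) - 25619) = 37555*((-3 + I*sqrt(2046)/3) - 25619) = 37555*(-25622 + I*sqrt(2046)/3) = -962234210 + 37555*I*sqrt(2046)/3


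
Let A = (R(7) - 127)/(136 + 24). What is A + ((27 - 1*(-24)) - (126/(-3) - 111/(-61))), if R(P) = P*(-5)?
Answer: 440019/4880 ≈ 90.168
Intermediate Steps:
R(P) = -5*P
A = -81/80 (A = (-5*7 - 127)/(136 + 24) = (-35 - 127)/160 = -162*1/160 = -81/80 ≈ -1.0125)
A + ((27 - 1*(-24)) - (126/(-3) - 111/(-61))) = -81/80 + ((27 - 1*(-24)) - (126/(-3) - 111/(-61))) = -81/80 + ((27 + 24) - (126*(-⅓) - 111*(-1/61))) = -81/80 + (51 - (-42 + 111/61)) = -81/80 + (51 - 1*(-2451/61)) = -81/80 + (51 + 2451/61) = -81/80 + 5562/61 = 440019/4880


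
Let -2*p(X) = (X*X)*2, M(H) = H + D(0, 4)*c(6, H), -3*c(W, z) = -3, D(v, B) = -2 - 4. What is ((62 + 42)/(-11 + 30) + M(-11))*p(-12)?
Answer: 31536/19 ≈ 1659.8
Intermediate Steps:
D(v, B) = -6
c(W, z) = 1 (c(W, z) = -⅓*(-3) = 1)
M(H) = -6 + H (M(H) = H - 6*1 = H - 6 = -6 + H)
p(X) = -X² (p(X) = -X*X*2/2 = -X²*2/2 = -X²)
((62 + 42)/(-11 + 30) + M(-11))*p(-12) = ((62 + 42)/(-11 + 30) + (-6 - 11))*(-1*(-12)²) = (104/19 - 17)*(-1*144) = (104*(1/19) - 17)*(-144) = (104/19 - 17)*(-144) = -219/19*(-144) = 31536/19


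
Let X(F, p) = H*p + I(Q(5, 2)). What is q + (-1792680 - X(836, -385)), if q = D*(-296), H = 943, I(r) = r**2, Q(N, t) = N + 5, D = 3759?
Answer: -2542389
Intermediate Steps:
Q(N, t) = 5 + N
q = -1112664 (q = 3759*(-296) = -1112664)
X(F, p) = 100 + 943*p (X(F, p) = 943*p + (5 + 5)**2 = 943*p + 10**2 = 943*p + 100 = 100 + 943*p)
q + (-1792680 - X(836, -385)) = -1112664 + (-1792680 - (100 + 943*(-385))) = -1112664 + (-1792680 - (100 - 363055)) = -1112664 + (-1792680 - 1*(-362955)) = -1112664 + (-1792680 + 362955) = -1112664 - 1429725 = -2542389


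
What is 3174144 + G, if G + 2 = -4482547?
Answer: -1308405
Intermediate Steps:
G = -4482549 (G = -2 - 4482547 = -4482549)
3174144 + G = 3174144 - 4482549 = -1308405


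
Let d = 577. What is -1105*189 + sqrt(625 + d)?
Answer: -208845 + sqrt(1202) ≈ -2.0881e+5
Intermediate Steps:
-1105*189 + sqrt(625 + d) = -1105*189 + sqrt(625 + 577) = -208845 + sqrt(1202)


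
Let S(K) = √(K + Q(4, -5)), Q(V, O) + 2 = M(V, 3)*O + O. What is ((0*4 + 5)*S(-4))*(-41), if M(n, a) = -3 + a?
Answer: -205*I*√11 ≈ -679.91*I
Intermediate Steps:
Q(V, O) = -2 + O (Q(V, O) = -2 + ((-3 + 3)*O + O) = -2 + (0*O + O) = -2 + (0 + O) = -2 + O)
S(K) = √(-7 + K) (S(K) = √(K + (-2 - 5)) = √(K - 7) = √(-7 + K))
((0*4 + 5)*S(-4))*(-41) = ((0*4 + 5)*√(-7 - 4))*(-41) = ((0 + 5)*√(-11))*(-41) = (5*(I*√11))*(-41) = (5*I*√11)*(-41) = -205*I*√11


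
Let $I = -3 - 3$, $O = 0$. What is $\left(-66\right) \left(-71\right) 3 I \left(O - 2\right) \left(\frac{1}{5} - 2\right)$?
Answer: $- \frac{1518264}{5} \approx -3.0365 \cdot 10^{5}$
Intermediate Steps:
$I = -6$
$\left(-66\right) \left(-71\right) 3 I \left(O - 2\right) \left(\frac{1}{5} - 2\right) = \left(-66\right) \left(-71\right) 3 \left(-6\right) \left(0 - 2\right) \left(\frac{1}{5} - 2\right) = 4686 \left(- 18 \left(- 2 \left(\frac{1}{5} - 2\right)\right)\right) = 4686 \left(- 18 \left(\left(-2\right) \left(- \frac{9}{5}\right)\right)\right) = 4686 \left(\left(-18\right) \frac{18}{5}\right) = 4686 \left(- \frac{324}{5}\right) = - \frac{1518264}{5}$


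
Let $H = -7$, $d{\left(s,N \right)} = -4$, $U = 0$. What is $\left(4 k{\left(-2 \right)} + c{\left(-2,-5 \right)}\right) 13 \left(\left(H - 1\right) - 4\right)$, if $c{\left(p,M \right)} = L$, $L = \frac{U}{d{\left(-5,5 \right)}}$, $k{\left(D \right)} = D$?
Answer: $1248$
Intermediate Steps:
$L = 0$ ($L = \frac{0}{-4} = 0 \left(- \frac{1}{4}\right) = 0$)
$c{\left(p,M \right)} = 0$
$\left(4 k{\left(-2 \right)} + c{\left(-2,-5 \right)}\right) 13 \left(\left(H - 1\right) - 4\right) = \left(4 \left(-2\right) + 0\right) 13 \left(\left(-7 - 1\right) - 4\right) = \left(-8 + 0\right) 13 \left(-8 - 4\right) = \left(-8\right) 13 \left(-12\right) = \left(-104\right) \left(-12\right) = 1248$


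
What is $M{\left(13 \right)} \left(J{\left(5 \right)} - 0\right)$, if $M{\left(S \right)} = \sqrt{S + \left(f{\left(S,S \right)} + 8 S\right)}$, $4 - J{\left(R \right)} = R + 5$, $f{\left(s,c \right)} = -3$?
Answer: $- 6 \sqrt{114} \approx -64.063$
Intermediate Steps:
$J{\left(R \right)} = -1 - R$ ($J{\left(R \right)} = 4 - \left(R + 5\right) = 4 - \left(5 + R\right) = -1 - R$)
$M{\left(S \right)} = \sqrt{-3 + 9 S}$ ($M{\left(S \right)} = \sqrt{S + \left(-3 + 8 S\right)} = \sqrt{-3 + 9 S}$)
$M{\left(13 \right)} \left(J{\left(5 \right)} - 0\right) = \sqrt{-3 + 9 \cdot 13} \left(\left(-1 - 5\right) - 0\right) = \sqrt{-3 + 117} \left(\left(-1 - 5\right) + 0\right) = \sqrt{114} \left(-6 + 0\right) = \sqrt{114} \left(-6\right) = - 6 \sqrt{114}$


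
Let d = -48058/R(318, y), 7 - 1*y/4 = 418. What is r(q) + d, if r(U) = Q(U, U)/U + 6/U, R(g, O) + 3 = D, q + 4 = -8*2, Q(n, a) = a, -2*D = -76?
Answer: -96067/70 ≈ -1372.4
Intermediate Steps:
D = 38 (D = -½*(-76) = 38)
y = -1644 (y = 28 - 4*418 = 28 - 1672 = -1644)
q = -20 (q = -4 - 8*2 = -4 - 16 = -20)
R(g, O) = 35 (R(g, O) = -3 + 38 = 35)
r(U) = 1 + 6/U (r(U) = U/U + 6/U = 1 + 6/U)
d = -48058/35 ≈ -1373.1
r(q) + d = (6 - 20)/(-20) - 48058/35 = -1/20*(-14) - 48058/35 = 7/10 - 48058/35 = -96067/70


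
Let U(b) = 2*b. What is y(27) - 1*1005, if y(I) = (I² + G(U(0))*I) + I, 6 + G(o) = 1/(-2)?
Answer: -849/2 ≈ -424.50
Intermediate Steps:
G(o) = -13/2 (G(o) = -6 + 1/(-2) = -6 - ½ = -13/2)
y(I) = I² - 11*I/2 (y(I) = (I² - 13*I/2) + I = I² - 11*I/2)
y(27) - 1*1005 = (½)*27*(-11 + 2*27) - 1*1005 = (½)*27*(-11 + 54) - 1005 = (½)*27*43 - 1005 = 1161/2 - 1005 = -849/2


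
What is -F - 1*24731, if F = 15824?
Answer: -40555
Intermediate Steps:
-F - 1*24731 = -1*15824 - 1*24731 = -15824 - 24731 = -40555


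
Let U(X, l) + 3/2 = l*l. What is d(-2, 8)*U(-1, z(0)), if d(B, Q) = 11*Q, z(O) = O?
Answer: -132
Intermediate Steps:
U(X, l) = -3/2 + l² (U(X, l) = -3/2 + l*l = -3/2 + l²)
d(-2, 8)*U(-1, z(0)) = (11*8)*(-3/2 + 0²) = 88*(-3/2 + 0) = 88*(-3/2) = -132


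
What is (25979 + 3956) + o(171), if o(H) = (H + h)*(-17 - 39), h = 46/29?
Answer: 587835/29 ≈ 20270.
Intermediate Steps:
h = 46/29 (h = 46*(1/29) = 46/29 ≈ 1.5862)
o(H) = -2576/29 - 56*H (o(H) = (H + 46/29)*(-17 - 39) = (46/29 + H)*(-56) = -2576/29 - 56*H)
(25979 + 3956) + o(171) = (25979 + 3956) + (-2576/29 - 56*171) = 29935 + (-2576/29 - 9576) = 29935 - 280280/29 = 587835/29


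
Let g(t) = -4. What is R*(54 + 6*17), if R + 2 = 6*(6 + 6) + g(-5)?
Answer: 10296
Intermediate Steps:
R = 66 (R = -2 + (6*(6 + 6) - 4) = -2 + (6*12 - 4) = -2 + (72 - 4) = -2 + 68 = 66)
R*(54 + 6*17) = 66*(54 + 6*17) = 66*(54 + 102) = 66*156 = 10296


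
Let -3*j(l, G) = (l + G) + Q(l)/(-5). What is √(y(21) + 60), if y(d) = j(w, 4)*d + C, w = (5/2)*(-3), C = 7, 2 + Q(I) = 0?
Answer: √8870/10 ≈ 9.4181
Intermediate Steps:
Q(I) = -2 (Q(I) = -2 + 0 = -2)
w = -15/2 (w = (5*(½))*(-3) = (5/2)*(-3) = -15/2 ≈ -7.5000)
j(l, G) = -2/15 - G/3 - l/3 (j(l, G) = -((l + G) - 2/(-5))/3 = -((G + l) - 2*(-⅕))/3 = -((G + l) + ⅖)/3 = -(⅖ + G + l)/3 = -2/15 - G/3 - l/3)
y(d) = 7 + 31*d/30 (y(d) = (-2/15 - ⅓*4 - ⅓*(-15/2))*d + 7 = (-2/15 - 4/3 + 5/2)*d + 7 = 31*d/30 + 7 = 7 + 31*d/30)
√(y(21) + 60) = √((7 + (31/30)*21) + 60) = √((7 + 217/10) + 60) = √(287/10 + 60) = √(887/10) = √8870/10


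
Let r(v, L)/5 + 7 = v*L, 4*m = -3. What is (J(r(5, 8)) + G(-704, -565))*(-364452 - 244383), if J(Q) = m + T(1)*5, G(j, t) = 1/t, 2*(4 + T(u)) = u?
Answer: 5022766983/452 ≈ 1.1112e+7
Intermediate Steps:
m = -¾ (m = (¼)*(-3) = -¾ ≈ -0.75000)
r(v, L) = -35 + 5*L*v (r(v, L) = -35 + 5*(v*L) = -35 + 5*(L*v) = -35 + 5*L*v)
T(u) = -4 + u/2
J(Q) = -73/4 (J(Q) = -¾ + (-4 + (½)*1)*5 = -¾ + (-4 + ½)*5 = -¾ - 7/2*5 = -¾ - 35/2 = -73/4)
(J(r(5, 8)) + G(-704, -565))*(-364452 - 244383) = (-73/4 + 1/(-565))*(-364452 - 244383) = (-73/4 - 1/565)*(-608835) = -41249/2260*(-608835) = 5022766983/452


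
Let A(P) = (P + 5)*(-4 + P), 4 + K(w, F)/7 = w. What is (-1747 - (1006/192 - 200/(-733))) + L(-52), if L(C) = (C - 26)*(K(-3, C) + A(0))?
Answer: 255399781/70368 ≈ 3629.5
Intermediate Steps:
K(w, F) = -28 + 7*w
A(P) = (-4 + P)*(5 + P) (A(P) = (5 + P)*(-4 + P) = (-4 + P)*(5 + P))
L(C) = 1794 - 69*C (L(C) = (C - 26)*((-28 + 7*(-3)) + (-20 + 0 + 0²)) = (-26 + C)*((-28 - 21) + (-20 + 0 + 0)) = (-26 + C)*(-49 - 20) = (-26 + C)*(-69) = 1794 - 69*C)
(-1747 - (1006/192 - 200/(-733))) + L(-52) = (-1747 - (1006/192 - 200/(-733))) + (1794 - 69*(-52)) = (-1747 - (1006*(1/192) - 200*(-1/733))) + (1794 + 3588) = (-1747 - (503/96 + 200/733)) + 5382 = (-1747 - 1*387899/70368) + 5382 = (-1747 - 387899/70368) + 5382 = -123320795/70368 + 5382 = 255399781/70368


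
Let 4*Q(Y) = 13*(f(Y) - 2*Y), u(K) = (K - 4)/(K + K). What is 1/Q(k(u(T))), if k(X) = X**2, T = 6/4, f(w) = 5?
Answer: 72/845 ≈ 0.085207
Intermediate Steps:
T = 3/2 (T = 6*(1/4) = 3/2 ≈ 1.5000)
u(K) = (-4 + K)/(2*K) (u(K) = (-4 + K)/((2*K)) = (-4 + K)*(1/(2*K)) = (-4 + K)/(2*K))
Q(Y) = 65/4 - 13*Y/2 (Q(Y) = (13*(5 - 2*Y))/4 = (65 - 26*Y)/4 = 65/4 - 13*Y/2)
1/Q(k(u(T))) = 1/(65/4 - 13*(-4 + 3/2)**2/9/2) = 1/(65/4 - 13*((1/2)*(2/3)*(-5/2))**2/2) = 1/(65/4 - 13*(-5/6)**2/2) = 1/(65/4 - 13/2*25/36) = 1/(65/4 - 325/72) = 1/(845/72) = 72/845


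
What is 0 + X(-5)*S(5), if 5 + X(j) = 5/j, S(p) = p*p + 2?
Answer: -162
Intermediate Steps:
S(p) = 2 + p² (S(p) = p² + 2 = 2 + p²)
X(j) = -5 + 5/j
0 + X(-5)*S(5) = 0 + (-5 + 5/(-5))*(2 + 5²) = 0 + (-5 + 5*(-⅕))*(2 + 25) = 0 + (-5 - 1)*27 = 0 - 6*27 = 0 - 162 = -162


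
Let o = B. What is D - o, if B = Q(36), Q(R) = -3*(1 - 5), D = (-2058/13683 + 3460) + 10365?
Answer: 63000407/4561 ≈ 13813.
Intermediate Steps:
D = 63055139/4561 (D = (-2058*1/13683 + 3460) + 10365 = (-686/4561 + 3460) + 10365 = 15780374/4561 + 10365 = 63055139/4561 ≈ 13825.)
Q(R) = 12 (Q(R) = -3*(-4) = 12)
B = 12
o = 12
D - o = 63055139/4561 - 1*12 = 63055139/4561 - 12 = 63000407/4561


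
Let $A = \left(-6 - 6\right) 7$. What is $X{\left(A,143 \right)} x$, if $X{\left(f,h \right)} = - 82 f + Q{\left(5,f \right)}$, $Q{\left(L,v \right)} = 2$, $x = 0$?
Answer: $0$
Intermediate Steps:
$A = -84$ ($A = \left(-12\right) 7 = -84$)
$X{\left(f,h \right)} = 2 - 82 f$ ($X{\left(f,h \right)} = - 82 f + 2 = 2 - 82 f$)
$X{\left(A,143 \right)} x = \left(2 - -6888\right) 0 = \left(2 + 6888\right) 0 = 6890 \cdot 0 = 0$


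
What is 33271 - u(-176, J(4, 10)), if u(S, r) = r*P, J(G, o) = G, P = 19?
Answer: 33195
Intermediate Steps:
u(S, r) = 19*r (u(S, r) = r*19 = 19*r)
33271 - u(-176, J(4, 10)) = 33271 - 19*4 = 33271 - 1*76 = 33271 - 76 = 33195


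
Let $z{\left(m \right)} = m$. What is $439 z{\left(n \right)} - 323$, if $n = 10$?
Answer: $4067$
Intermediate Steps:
$439 z{\left(n \right)} - 323 = 439 \cdot 10 - 323 = 4390 - 323 = 4067$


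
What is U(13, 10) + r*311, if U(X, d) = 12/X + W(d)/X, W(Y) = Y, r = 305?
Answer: 1233137/13 ≈ 94857.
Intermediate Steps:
U(X, d) = 12/X + d/X
U(13, 10) + r*311 = (12 + 10)/13 + 305*311 = (1/13)*22 + 94855 = 22/13 + 94855 = 1233137/13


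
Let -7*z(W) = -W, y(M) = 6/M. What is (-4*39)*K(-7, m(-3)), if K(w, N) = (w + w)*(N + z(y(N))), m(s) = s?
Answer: -7176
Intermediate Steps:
z(W) = W/7 (z(W) = -(-1)*W/7 = W/7)
K(w, N) = 2*w*(N + 6/(7*N)) (K(w, N) = (w + w)*(N + (6/N)/7) = (2*w)*(N + 6/(7*N)) = 2*w*(N + 6/(7*N)))
(-4*39)*K(-7, m(-3)) = (-4*39)*(2*(-3)*(-7) + (12/7)*(-7)/(-3)) = -156*(42 + (12/7)*(-7)*(-⅓)) = -156*(42 + 4) = -156*46 = -7176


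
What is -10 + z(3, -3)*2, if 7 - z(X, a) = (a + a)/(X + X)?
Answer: 6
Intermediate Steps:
z(X, a) = 7 - a/X (z(X, a) = 7 - (a + a)/(X + X) = 7 - 2*a/(2*X) = 7 - 2*a*1/(2*X) = 7 - a/X)
-10 + z(3, -3)*2 = -10 + (7 - 1*(-3)/3)*2 = -10 + (7 - 1*(-3)*⅓)*2 = -10 + (7 + 1)*2 = -10 + 8*2 = -10 + 16 = 6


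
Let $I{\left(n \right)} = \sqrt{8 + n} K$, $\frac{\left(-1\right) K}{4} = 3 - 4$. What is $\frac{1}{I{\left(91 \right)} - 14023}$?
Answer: $- \frac{14023}{196642945} - \frac{12 \sqrt{11}}{196642945} \approx -7.1514 \cdot 10^{-5}$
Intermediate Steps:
$K = 4$ ($K = - 4 \left(3 - 4\right) = \left(-4\right) \left(-1\right) = 4$)
$I{\left(n \right)} = 4 \sqrt{8 + n}$ ($I{\left(n \right)} = \sqrt{8 + n} 4 = 4 \sqrt{8 + n}$)
$\frac{1}{I{\left(91 \right)} - 14023} = \frac{1}{4 \sqrt{8 + 91} - 14023} = \frac{1}{4 \sqrt{99} - 14023} = \frac{1}{4 \cdot 3 \sqrt{11} - 14023} = \frac{1}{12 \sqrt{11} - 14023} = \frac{1}{-14023 + 12 \sqrt{11}}$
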